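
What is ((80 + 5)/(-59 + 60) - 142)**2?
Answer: 3249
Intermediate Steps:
((80 + 5)/(-59 + 60) - 142)**2 = (85/1 - 142)**2 = (85*1 - 142)**2 = (85 - 142)**2 = (-57)**2 = 3249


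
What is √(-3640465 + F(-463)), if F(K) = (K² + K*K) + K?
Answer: 3*I*√356910 ≈ 1792.3*I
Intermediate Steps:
F(K) = K + 2*K² (F(K) = (K² + K²) + K = 2*K² + K = K + 2*K²)
√(-3640465 + F(-463)) = √(-3640465 - 463*(1 + 2*(-463))) = √(-3640465 - 463*(1 - 926)) = √(-3640465 - 463*(-925)) = √(-3640465 + 428275) = √(-3212190) = 3*I*√356910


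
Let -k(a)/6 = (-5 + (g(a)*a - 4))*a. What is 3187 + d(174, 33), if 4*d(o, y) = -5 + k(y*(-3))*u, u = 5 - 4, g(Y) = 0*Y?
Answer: 7397/4 ≈ 1849.3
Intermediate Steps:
g(Y) = 0
u = 1
k(a) = 54*a (k(a) = -6*(-5 + (0*a - 4))*a = -6*(-5 + (0 - 4))*a = -6*(-5 - 4)*a = -(-54)*a = 54*a)
d(o, y) = -5/4 - 81*y/2 (d(o, y) = (-5 + (54*(y*(-3)))*1)/4 = (-5 + (54*(-3*y))*1)/4 = (-5 - 162*y*1)/4 = (-5 - 162*y)/4 = -5/4 - 81*y/2)
3187 + d(174, 33) = 3187 + (-5/4 - 81/2*33) = 3187 + (-5/4 - 2673/2) = 3187 - 5351/4 = 7397/4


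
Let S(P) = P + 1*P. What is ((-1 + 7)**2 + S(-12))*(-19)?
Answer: -228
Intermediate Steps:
S(P) = 2*P (S(P) = P + P = 2*P)
((-1 + 7)**2 + S(-12))*(-19) = ((-1 + 7)**2 + 2*(-12))*(-19) = (6**2 - 24)*(-19) = (36 - 24)*(-19) = 12*(-19) = -228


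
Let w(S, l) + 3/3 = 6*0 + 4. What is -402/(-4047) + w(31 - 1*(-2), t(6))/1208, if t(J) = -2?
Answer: 165919/1629592 ≈ 0.10182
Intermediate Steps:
w(S, l) = 3 (w(S, l) = -1 + (6*0 + 4) = -1 + (0 + 4) = -1 + 4 = 3)
-402/(-4047) + w(31 - 1*(-2), t(6))/1208 = -402/(-4047) + 3/1208 = -402*(-1/4047) + 3*(1/1208) = 134/1349 + 3/1208 = 165919/1629592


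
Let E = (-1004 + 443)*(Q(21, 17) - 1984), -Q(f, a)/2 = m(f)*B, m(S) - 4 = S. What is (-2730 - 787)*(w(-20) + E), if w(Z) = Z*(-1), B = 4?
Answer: -4309183148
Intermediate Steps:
m(S) = 4 + S
Q(f, a) = -32 - 8*f (Q(f, a) = -2*(4 + f)*4 = -2*(16 + 4*f) = -32 - 8*f)
w(Z) = -Z
E = 1225224 (E = (-1004 + 443)*((-32 - 8*21) - 1984) = -561*((-32 - 168) - 1984) = -561*(-200 - 1984) = -561*(-2184) = 1225224)
(-2730 - 787)*(w(-20) + E) = (-2730 - 787)*(-1*(-20) + 1225224) = -3517*(20 + 1225224) = -3517*1225244 = -4309183148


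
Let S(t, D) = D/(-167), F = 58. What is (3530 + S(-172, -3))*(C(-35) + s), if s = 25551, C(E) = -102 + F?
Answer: 15036708091/167 ≈ 9.0040e+7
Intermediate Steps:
S(t, D) = -D/167 (S(t, D) = D*(-1/167) = -D/167)
C(E) = -44 (C(E) = -102 + 58 = -44)
(3530 + S(-172, -3))*(C(-35) + s) = (3530 - 1/167*(-3))*(-44 + 25551) = (3530 + 3/167)*25507 = (589513/167)*25507 = 15036708091/167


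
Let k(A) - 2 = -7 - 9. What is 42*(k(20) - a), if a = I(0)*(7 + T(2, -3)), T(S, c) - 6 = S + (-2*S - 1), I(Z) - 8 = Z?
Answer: -3948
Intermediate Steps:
I(Z) = 8 + Z
k(A) = -14 (k(A) = 2 + (-7 - 9) = 2 - 16 = -14)
T(S, c) = 5 - S (T(S, c) = 6 + (S + (-2*S - 1)) = 6 + (S + (-1 - 2*S)) = 6 + (-1 - S) = 5 - S)
a = 80 (a = (8 + 0)*(7 + (5 - 1*2)) = 8*(7 + (5 - 2)) = 8*(7 + 3) = 8*10 = 80)
42*(k(20) - a) = 42*(-14 - 1*80) = 42*(-14 - 80) = 42*(-94) = -3948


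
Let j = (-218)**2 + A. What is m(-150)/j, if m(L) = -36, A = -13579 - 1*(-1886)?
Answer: -36/35831 ≈ -0.0010047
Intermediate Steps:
A = -11693 (A = -13579 + 1886 = -11693)
j = 35831 (j = (-218)**2 - 11693 = 47524 - 11693 = 35831)
m(-150)/j = -36/35831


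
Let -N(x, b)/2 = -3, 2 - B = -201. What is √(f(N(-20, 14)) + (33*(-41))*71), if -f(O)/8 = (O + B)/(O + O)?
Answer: I*√865821/3 ≈ 310.17*I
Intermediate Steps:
B = 203 (B = 2 - 1*(-201) = 2 + 201 = 203)
N(x, b) = 6 (N(x, b) = -2*(-3) = 6)
f(O) = -4*(203 + O)/O (f(O) = -8*(O + 203)/(O + O) = -8*(203 + O)/(2*O) = -8*(203 + O)*1/(2*O) = -4*(203 + O)/O)
√(f(N(-20, 14)) + (33*(-41))*71) = √((-4 - 812/6) + (33*(-41))*71) = √((-4 - 812*⅙) - 1353*71) = √((-4 - 406/3) - 96063) = √(-418/3 - 96063) = √(-288607/3) = I*√865821/3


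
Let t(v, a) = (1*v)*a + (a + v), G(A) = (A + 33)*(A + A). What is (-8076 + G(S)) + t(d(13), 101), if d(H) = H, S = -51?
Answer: -4813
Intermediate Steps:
G(A) = 2*A*(33 + A) (G(A) = (33 + A)*(2*A) = 2*A*(33 + A))
t(v, a) = a + v + a*v (t(v, a) = v*a + (a + v) = a*v + (a + v) = a + v + a*v)
(-8076 + G(S)) + t(d(13), 101) = (-8076 + 2*(-51)*(33 - 51)) + (101 + 13 + 101*13) = (-8076 + 2*(-51)*(-18)) + (101 + 13 + 1313) = (-8076 + 1836) + 1427 = -6240 + 1427 = -4813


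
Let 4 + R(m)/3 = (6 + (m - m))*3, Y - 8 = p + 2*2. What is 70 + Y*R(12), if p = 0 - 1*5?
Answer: 364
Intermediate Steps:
p = -5 (p = 0 - 5 = -5)
Y = 7 (Y = 8 + (-5 + 2*2) = 8 + (-5 + 4) = 8 - 1 = 7)
R(m) = 42 (R(m) = -12 + 3*((6 + (m - m))*3) = -12 + 3*((6 + 0)*3) = -12 + 3*(6*3) = -12 + 3*18 = -12 + 54 = 42)
70 + Y*R(12) = 70 + 7*42 = 70 + 294 = 364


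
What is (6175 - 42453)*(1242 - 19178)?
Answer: 650682208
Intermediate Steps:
(6175 - 42453)*(1242 - 19178) = -36278*(-17936) = 650682208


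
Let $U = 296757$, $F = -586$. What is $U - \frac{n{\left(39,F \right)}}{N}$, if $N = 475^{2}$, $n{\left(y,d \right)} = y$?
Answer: $\frac{66955798086}{225625} \approx 2.9676 \cdot 10^{5}$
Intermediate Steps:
$N = 225625$
$U - \frac{n{\left(39,F \right)}}{N} = 296757 - \frac{39}{225625} = \frac{66955798086}{225625}$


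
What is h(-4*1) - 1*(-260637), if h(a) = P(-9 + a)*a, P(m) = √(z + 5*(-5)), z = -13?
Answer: 260637 - 4*I*√38 ≈ 2.6064e+5 - 24.658*I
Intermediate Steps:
P(m) = I*√38 (P(m) = √(-13 + 5*(-5)) = √(-13 - 25) = √(-38) = I*√38)
h(a) = I*a*√38 (h(a) = (I*√38)*a = I*a*√38)
h(-4*1) - 1*(-260637) = I*(-4*1)*√38 - 1*(-260637) = I*(-4)*√38 + 260637 = -4*I*√38 + 260637 = 260637 - 4*I*√38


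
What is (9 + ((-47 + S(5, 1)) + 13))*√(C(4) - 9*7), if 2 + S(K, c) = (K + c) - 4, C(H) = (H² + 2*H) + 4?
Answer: -25*I*√35 ≈ -147.9*I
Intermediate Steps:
C(H) = 4 + H² + 2*H
S(K, c) = -6 + K + c (S(K, c) = -2 + ((K + c) - 4) = -2 + (-4 + K + c) = -6 + K + c)
(9 + ((-47 + S(5, 1)) + 13))*√(C(4) - 9*7) = (9 + ((-47 + (-6 + 5 + 1)) + 13))*√((4 + 4² + 2*4) - 9*7) = (9 + ((-47 + 0) + 13))*√((4 + 16 + 8) - 63) = (9 + (-47 + 13))*√(28 - 63) = (9 - 34)*√(-35) = -25*I*√35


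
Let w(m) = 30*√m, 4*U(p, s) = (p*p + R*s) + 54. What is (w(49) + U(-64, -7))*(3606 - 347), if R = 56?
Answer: 7492441/2 ≈ 3.7462e+6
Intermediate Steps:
U(p, s) = 27/2 + 14*s + p²/4 (U(p, s) = ((p*p + 56*s) + 54)/4 = ((p² + 56*s) + 54)/4 = (54 + p² + 56*s)/4 = 27/2 + 14*s + p²/4)
(w(49) + U(-64, -7))*(3606 - 347) = (30*√49 + (27/2 + 14*(-7) + (¼)*(-64)²))*(3606 - 347) = (30*7 + (27/2 - 98 + (¼)*4096))*3259 = (210 + (27/2 - 98 + 1024))*3259 = (210 + 1879/2)*3259 = (2299/2)*3259 = 7492441/2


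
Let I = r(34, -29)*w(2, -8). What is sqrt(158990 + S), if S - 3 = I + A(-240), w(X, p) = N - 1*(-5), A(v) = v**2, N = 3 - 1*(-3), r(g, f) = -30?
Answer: sqrt(216263) ≈ 465.04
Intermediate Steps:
N = 6 (N = 3 + 3 = 6)
w(X, p) = 11 (w(X, p) = 6 - 1*(-5) = 6 + 5 = 11)
I = -330 (I = -30*11 = -330)
S = 57273 (S = 3 + (-330 + (-240)**2) = 3 + (-330 + 57600) = 3 + 57270 = 57273)
sqrt(158990 + S) = sqrt(158990 + 57273) = sqrt(216263)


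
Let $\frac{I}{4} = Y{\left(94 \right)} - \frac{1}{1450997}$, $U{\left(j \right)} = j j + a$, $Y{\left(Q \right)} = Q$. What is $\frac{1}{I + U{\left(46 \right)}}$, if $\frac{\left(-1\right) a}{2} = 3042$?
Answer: $- \frac{1450997}{5211981228} \approx -0.0002784$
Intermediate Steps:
$a = -6084$ ($a = \left(-2\right) 3042 = -6084$)
$U{\left(j \right)} = -6084 + j^{2}$ ($U{\left(j \right)} = j j - 6084 = j^{2} - 6084 = -6084 + j^{2}$)
$I = \frac{545574868}{1450997}$ ($I = 4 \left(94 - \frac{1}{1450997}\right) = 4 \cdot \frac{136393717}{1450997} = \frac{545574868}{1450997} \approx 376.0$)
$\frac{1}{I + U{\left(46 \right)}} = \frac{1}{\frac{545574868}{1450997} - \left(6084 - 46^{2}\right)} = \frac{1}{\frac{545574868}{1450997} + \left(-6084 + 2116\right)} = \frac{1}{\frac{545574868}{1450997} - 3968} = \frac{1}{- \frac{5211981228}{1450997}} = - \frac{1450997}{5211981228}$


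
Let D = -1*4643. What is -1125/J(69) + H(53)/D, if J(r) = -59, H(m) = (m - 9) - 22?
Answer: 5222077/273937 ≈ 19.063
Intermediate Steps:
H(m) = -31 + m (H(m) = (-9 + m) - 22 = -31 + m)
D = -4643
-1125/J(69) + H(53)/D = -1125/(-59) + (-31 + 53)/(-4643) = -1125*(-1/59) + 22*(-1/4643) = 1125/59 - 22/4643 = 5222077/273937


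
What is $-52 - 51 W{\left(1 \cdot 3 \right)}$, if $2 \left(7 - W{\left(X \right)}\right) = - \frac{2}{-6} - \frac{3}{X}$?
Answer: $-426$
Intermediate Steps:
$W{\left(X \right)} = \frac{41}{6} + \frac{3}{2 X}$ ($W{\left(X \right)} = 7 - \frac{- \frac{2}{-6} - \frac{3}{X}}{2} = 7 - \frac{\left(-2\right) \left(- \frac{1}{6}\right) - \frac{3}{X}}{2} = 7 - \frac{\frac{1}{3} - \frac{3}{X}}{2} = 7 - \left(\frac{1}{6} - \frac{3}{2 X}\right) = \frac{41}{6} + \frac{3}{2 X}$)
$-52 - 51 W{\left(1 \cdot 3 \right)} = -52 - 51 \frac{9 + 41 \cdot 1 \cdot 3}{6 \cdot 1 \cdot 3} = -52 - 51 \frac{9 + 41 \cdot 3}{6 \cdot 3} = -52 - 51 \cdot \frac{1}{6} \cdot \frac{1}{3} \left(9 + 123\right) = -52 - 51 \cdot \frac{1}{6} \cdot \frac{1}{3} \cdot 132 = -52 - 374 = -426$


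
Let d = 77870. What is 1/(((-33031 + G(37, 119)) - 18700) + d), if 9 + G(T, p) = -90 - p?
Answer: 1/25921 ≈ 3.8579e-5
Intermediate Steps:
G(T, p) = -99 - p (G(T, p) = -9 + (-90 - p) = -99 - p)
1/(((-33031 + G(37, 119)) - 18700) + d) = 1/(((-33031 + (-99 - 1*119)) - 18700) + 77870) = 1/(((-33031 + (-99 - 119)) - 18700) + 77870) = 1/(((-33031 - 218) - 18700) + 77870) = 1/((-33249 - 18700) + 77870) = 1/(-51949 + 77870) = 1/25921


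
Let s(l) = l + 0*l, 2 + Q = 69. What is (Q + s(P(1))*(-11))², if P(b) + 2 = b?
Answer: 6084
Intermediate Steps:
Q = 67 (Q = -2 + 69 = 67)
P(b) = -2 + b
s(l) = l (s(l) = l + 0 = l)
(Q + s(P(1))*(-11))² = (67 + (-2 + 1)*(-11))² = (67 - 1*(-11))² = (67 + 11)² = 78² = 6084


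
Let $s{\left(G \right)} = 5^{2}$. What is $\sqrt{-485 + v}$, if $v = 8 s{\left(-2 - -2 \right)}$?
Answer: $i \sqrt{285} \approx 16.882 i$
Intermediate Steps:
$s{\left(G \right)} = 25$
$v = 200$ ($v = 8 \cdot 25 = 200$)
$\sqrt{-485 + v} = \sqrt{-485 + 200} = \sqrt{-285} = i \sqrt{285}$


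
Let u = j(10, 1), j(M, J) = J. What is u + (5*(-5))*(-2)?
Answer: 51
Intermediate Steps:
u = 1
u + (5*(-5))*(-2) = 1 + (5*(-5))*(-2) = 1 - 25*(-2) = 1 + 50 = 51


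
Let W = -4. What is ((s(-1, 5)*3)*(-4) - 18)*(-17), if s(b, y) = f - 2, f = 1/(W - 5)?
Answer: -374/3 ≈ -124.67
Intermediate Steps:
f = -1/9 (f = 1/(-4 - 5) = 1/(-9) = -1/9 ≈ -0.11111)
s(b, y) = -19/9 (s(b, y) = -1/9 - 2 = -19/9)
((s(-1, 5)*3)*(-4) - 18)*(-17) = (-19/9*3*(-4) - 18)*(-17) = (-19/3*(-4) - 18)*(-17) = (76/3 - 18)*(-17) = (22/3)*(-17) = -374/3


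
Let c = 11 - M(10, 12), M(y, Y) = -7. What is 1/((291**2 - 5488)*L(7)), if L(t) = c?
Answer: 1/1425474 ≈ 7.0152e-7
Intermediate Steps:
c = 18 (c = 11 - 1*(-7) = 11 + 7 = 18)
L(t) = 18
1/((291**2 - 5488)*L(7)) = 1/(291**2 - 5488*18) = (1/18)/(84681 - 5488) = (1/18)/79193 = (1/79193)*(1/18) = 1/1425474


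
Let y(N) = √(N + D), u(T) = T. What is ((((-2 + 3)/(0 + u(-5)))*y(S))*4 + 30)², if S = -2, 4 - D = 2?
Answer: 900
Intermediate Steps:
D = 2 (D = 4 - 1*2 = 4 - 2 = 2)
y(N) = √(2 + N) (y(N) = √(N + 2) = √(2 + N))
((((-2 + 3)/(0 + u(-5)))*y(S))*4 + 30)² = ((((-2 + 3)/(0 - 5))*√(2 - 2))*4 + 30)² = (((1/(-5))*√0)*4 + 30)² = (((1*(-⅕))*0)*4 + 30)² = (-⅕*0*4 + 30)² = (0*4 + 30)² = (0 + 30)² = 30² = 900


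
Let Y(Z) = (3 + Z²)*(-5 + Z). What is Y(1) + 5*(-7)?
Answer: -51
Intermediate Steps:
Y(Z) = (-5 + Z)*(3 + Z²)
Y(1) + 5*(-7) = (-15 + 1³ - 5*1² + 3*1) + 5*(-7) = (-15 + 1 - 5*1 + 3) - 35 = (-15 + 1 - 5 + 3) - 35 = -16 - 35 = -51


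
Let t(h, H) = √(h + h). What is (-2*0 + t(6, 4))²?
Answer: 12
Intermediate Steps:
t(h, H) = √2*√h (t(h, H) = √(2*h) = √2*√h)
(-2*0 + t(6, 4))² = (-2*0 + √2*√6)² = (0 + 2*√3)² = (2*√3)² = 12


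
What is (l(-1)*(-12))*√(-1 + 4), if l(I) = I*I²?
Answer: 12*√3 ≈ 20.785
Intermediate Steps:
l(I) = I³
(l(-1)*(-12))*√(-1 + 4) = ((-1)³*(-12))*√(-1 + 4) = (-1*(-12))*√3 = 12*√3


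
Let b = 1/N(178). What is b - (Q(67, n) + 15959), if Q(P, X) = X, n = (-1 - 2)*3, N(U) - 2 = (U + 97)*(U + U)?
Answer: -1561536899/97902 ≈ -15950.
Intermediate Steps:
N(U) = 2 + 2*U*(97 + U) (N(U) = 2 + (U + 97)*(U + U) = 2 + (97 + U)*(2*U) = 2 + 2*U*(97 + U))
n = -9 (n = -3*3 = -9)
b = 1/97902 (b = 1/(2 + 2*178² + 194*178) = 1/(2 + 2*31684 + 34532) = 1/(2 + 63368 + 34532) = 1/97902 ≈ 1.0214e-5)
b - (Q(67, n) + 15959) = 1/97902 - (-9 + 15959) = 1/97902 - 1*15950 = 1/97902 - 15950 = -1561536899/97902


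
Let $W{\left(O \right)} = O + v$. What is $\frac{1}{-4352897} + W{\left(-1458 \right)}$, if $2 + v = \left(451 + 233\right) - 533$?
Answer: $- \frac{5697942174}{4352897} \approx -1309.0$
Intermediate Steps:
$v = 149$ ($v = -2 + \left(\left(451 + 233\right) - 533\right) = -2 + \left(684 - 533\right) = -2 + 151 = 149$)
$W{\left(O \right)} = 149 + O$ ($W{\left(O \right)} = O + 149 = 149 + O$)
$\frac{1}{-4352897} + W{\left(-1458 \right)} = \frac{1}{-4352897} + \left(149 - 1458\right) = - \frac{1}{4352897} - 1309 = - \frac{5697942174}{4352897}$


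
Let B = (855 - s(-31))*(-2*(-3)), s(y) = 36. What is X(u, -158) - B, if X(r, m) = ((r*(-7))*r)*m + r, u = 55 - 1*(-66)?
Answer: 16188153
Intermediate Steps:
u = 121 (u = 55 + 66 = 121)
X(r, m) = r - 7*m*r**2 (X(r, m) = ((-7*r)*r)*m + r = (-7*r**2)*m + r = -7*m*r**2 + r = r - 7*m*r**2)
B = 4914 (B = (855 - 1*36)*(-2*(-3)) = (855 - 36)*6 = 819*6 = 4914)
X(u, -158) - B = 121*(1 - 7*(-158)*121) - 1*4914 = 121*(1 + 133826) - 4914 = 121*133827 - 4914 = 16193067 - 4914 = 16188153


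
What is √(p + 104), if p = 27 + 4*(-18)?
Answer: √59 ≈ 7.6811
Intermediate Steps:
p = -45 (p = 27 - 72 = -45)
√(p + 104) = √(-45 + 104) = √59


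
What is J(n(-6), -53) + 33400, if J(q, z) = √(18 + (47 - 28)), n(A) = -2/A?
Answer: 33400 + √37 ≈ 33406.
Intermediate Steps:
J(q, z) = √37 (J(q, z) = √(18 + 19) = √37)
J(n(-6), -53) + 33400 = √37 + 33400 = 33400 + √37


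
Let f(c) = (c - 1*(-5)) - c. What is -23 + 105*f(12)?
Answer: 502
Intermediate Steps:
f(c) = 5 (f(c) = (c + 5) - c = (5 + c) - c = 5)
-23 + 105*f(12) = -23 + 105*5 = -23 + 525 = 502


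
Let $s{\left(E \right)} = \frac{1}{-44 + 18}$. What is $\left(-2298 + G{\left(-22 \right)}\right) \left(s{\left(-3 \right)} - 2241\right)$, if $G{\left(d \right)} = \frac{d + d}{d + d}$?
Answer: $\frac{133839299}{26} \approx 5.1477 \cdot 10^{6}$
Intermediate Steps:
$s{\left(E \right)} = - \frac{1}{26}$ ($s{\left(E \right)} = \frac{1}{-26} = - \frac{1}{26}$)
$G{\left(d \right)} = 1$ ($G{\left(d \right)} = \frac{2 d}{2 d} = 2 d \frac{1}{2 d} = 1$)
$\left(-2298 + G{\left(-22 \right)}\right) \left(s{\left(-3 \right)} - 2241\right) = \left(-2298 + 1\right) \left(- \frac{1}{26} - 2241\right) = \left(-2297\right) \left(- \frac{58267}{26}\right) = \frac{133839299}{26}$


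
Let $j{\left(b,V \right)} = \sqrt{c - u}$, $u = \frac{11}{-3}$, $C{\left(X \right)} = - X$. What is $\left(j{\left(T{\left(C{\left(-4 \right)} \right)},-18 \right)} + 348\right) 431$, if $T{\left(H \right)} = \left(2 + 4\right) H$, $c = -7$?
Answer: $149988 + \frac{431 i \sqrt{30}}{3} \approx 1.4999 \cdot 10^{5} + 786.89 i$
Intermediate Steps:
$u = - \frac{11}{3}$ ($u = 11 \left(- \frac{1}{3}\right) = - \frac{11}{3} \approx -3.6667$)
$T{\left(H \right)} = 6 H$
$j{\left(b,V \right)} = \frac{i \sqrt{30}}{3}$ ($j{\left(b,V \right)} = \sqrt{-7 - - \frac{11}{3}} = \sqrt{-7 + \frac{11}{3}} = \sqrt{- \frac{10}{3}} = \frac{i \sqrt{30}}{3}$)
$\left(j{\left(T{\left(C{\left(-4 \right)} \right)},-18 \right)} + 348\right) 431 = \left(\frac{i \sqrt{30}}{3} + 348\right) 431 = \left(348 + \frac{i \sqrt{30}}{3}\right) 431 = 149988 + \frac{431 i \sqrt{30}}{3}$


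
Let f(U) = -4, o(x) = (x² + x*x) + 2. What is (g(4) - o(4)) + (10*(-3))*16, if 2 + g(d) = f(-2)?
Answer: -520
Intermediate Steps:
o(x) = 2 + 2*x² (o(x) = (x² + x²) + 2 = 2*x² + 2 = 2 + 2*x²)
g(d) = -6 (g(d) = -2 - 4 = -6)
(g(4) - o(4)) + (10*(-3))*16 = (-6 - (2 + 2*4²)) + (10*(-3))*16 = (-6 - (2 + 2*16)) - 30*16 = (-6 - (2 + 32)) - 480 = (-6 - 1*34) - 480 = (-6 - 34) - 480 = -40 - 480 = -520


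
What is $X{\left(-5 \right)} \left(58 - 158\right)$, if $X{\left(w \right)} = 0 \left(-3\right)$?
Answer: $0$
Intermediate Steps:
$X{\left(w \right)} = 0$
$X{\left(-5 \right)} \left(58 - 158\right) = 0 \left(58 - 158\right) = 0 \left(-100\right) = 0$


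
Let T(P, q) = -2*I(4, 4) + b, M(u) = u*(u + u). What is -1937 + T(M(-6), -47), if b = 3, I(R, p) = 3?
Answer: -1940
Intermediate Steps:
M(u) = 2*u² (M(u) = u*(2*u) = 2*u²)
T(P, q) = -3 (T(P, q) = -2*3 + 3 = -6 + 3 = -3)
-1937 + T(M(-6), -47) = -1937 - 3 = -1940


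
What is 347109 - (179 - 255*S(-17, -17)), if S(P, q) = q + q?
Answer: 338260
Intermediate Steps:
S(P, q) = 2*q
347109 - (179 - 255*S(-17, -17)) = 347109 - (179 - 510*(-17)) = 347109 - (179 - 255*(-34)) = 347109 - (179 + 8670) = 347109 - 1*8849 = 347109 - 8849 = 338260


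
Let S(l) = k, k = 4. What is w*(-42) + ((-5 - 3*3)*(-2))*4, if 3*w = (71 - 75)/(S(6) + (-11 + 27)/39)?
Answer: 5362/43 ≈ 124.70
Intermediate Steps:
S(l) = 4
w = -13/43 (w = ((71 - 75)/(4 + (-11 + 27)/39))/3 = (-4/(4 + 16*(1/39)))/3 = (-4/(4 + 16/39))/3 = (-4/172/39)/3 = (-4*39/172)/3 = (⅓)*(-39/43) = -13/43 ≈ -0.30233)
w*(-42) + ((-5 - 3*3)*(-2))*4 = -13/43*(-42) + ((-5 - 3*3)*(-2))*4 = 546/43 + ((-5 - 9)*(-2))*4 = 546/43 - 14*(-2)*4 = 546/43 + 28*4 = 546/43 + 112 = 5362/43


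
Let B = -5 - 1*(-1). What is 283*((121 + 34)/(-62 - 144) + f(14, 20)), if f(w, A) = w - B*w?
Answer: 4036995/206 ≈ 19597.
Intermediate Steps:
B = -4 (B = -5 + 1 = -4)
f(w, A) = 5*w (f(w, A) = w - (-4)*w = w + 4*w = 5*w)
283*((121 + 34)/(-62 - 144) + f(14, 20)) = 283*((121 + 34)/(-62 - 144) + 5*14) = 283*(155/(-206) + 70) = 283*(155*(-1/206) + 70) = 283*(-155/206 + 70) = 283*(14265/206) = 4036995/206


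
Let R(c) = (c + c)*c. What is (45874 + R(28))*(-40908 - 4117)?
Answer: -2136076050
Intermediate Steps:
R(c) = 2*c² (R(c) = (2*c)*c = 2*c²)
(45874 + R(28))*(-40908 - 4117) = (45874 + 2*28²)*(-40908 - 4117) = (45874 + 2*784)*(-45025) = (45874 + 1568)*(-45025) = 47442*(-45025) = -2136076050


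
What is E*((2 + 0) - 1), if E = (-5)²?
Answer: 25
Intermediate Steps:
E = 25
E*((2 + 0) - 1) = 25*((2 + 0) - 1) = 25*(2 - 1) = 25*1 = 25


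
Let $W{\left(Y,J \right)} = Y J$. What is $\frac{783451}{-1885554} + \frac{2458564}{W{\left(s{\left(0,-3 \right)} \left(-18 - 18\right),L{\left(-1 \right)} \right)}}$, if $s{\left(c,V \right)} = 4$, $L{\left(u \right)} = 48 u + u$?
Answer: $\frac{7145412275}{20531588} \approx 348.02$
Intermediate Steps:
$L{\left(u \right)} = 49 u$
$W{\left(Y,J \right)} = J Y$
$\frac{783451}{-1885554} + \frac{2458564}{W{\left(s{\left(0,-3 \right)} \left(-18 - 18\right),L{\left(-1 \right)} \right)}} = \frac{783451}{-1885554} + \frac{2458564}{49 \left(-1\right) 4 \left(-18 - 18\right)} = 783451 \left(- \frac{1}{1885554}\right) + \frac{2458564}{\left(-49\right) 4 \left(-36\right)} = - \frac{783451}{1885554} + \frac{2458564}{\left(-49\right) \left(-144\right)} = - \frac{783451}{1885554} + \frac{2458564}{7056} = - \frac{783451}{1885554} + 2458564 \cdot \frac{1}{7056} = - \frac{783451}{1885554} + \frac{614641}{1764} = \frac{7145412275}{20531588}$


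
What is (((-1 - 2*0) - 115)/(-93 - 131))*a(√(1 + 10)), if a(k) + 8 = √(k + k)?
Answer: -29/7 + 29*√2*11^(¼)/56 ≈ -2.8091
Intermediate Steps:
a(k) = -8 + √2*√k (a(k) = -8 + √(k + k) = -8 + √(2*k) = -8 + √2*√k)
(((-1 - 2*0) - 115)/(-93 - 131))*a(√(1 + 10)) = (((-1 - 2*0) - 115)/(-93 - 131))*(-8 + √2*√(√(1 + 10))) = (((-1 + 0) - 115)/(-224))*(-8 + √2*√(√11)) = ((-1 - 115)*(-1/224))*(-8 + √2*11^(¼)) = (-116*(-1/224))*(-8 + √2*11^(¼)) = 29*(-8 + √2*11^(¼))/56 = -29/7 + 29*√2*11^(¼)/56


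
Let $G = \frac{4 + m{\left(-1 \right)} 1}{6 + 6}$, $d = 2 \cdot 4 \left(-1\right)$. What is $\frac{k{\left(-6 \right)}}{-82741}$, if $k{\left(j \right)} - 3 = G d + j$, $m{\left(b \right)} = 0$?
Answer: $\frac{17}{248223} \approx 6.8487 \cdot 10^{-5}$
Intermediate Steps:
$d = -8$ ($d = 8 \left(-1\right) = -8$)
$G = \frac{1}{3}$ ($G = \frac{4 + 0 \cdot 1}{6 + 6} = \frac{4 + 0}{12} = 4 \cdot \frac{1}{12} = \frac{1}{3} \approx 0.33333$)
$k{\left(j \right)} = \frac{1}{3} + j$ ($k{\left(j \right)} = 3 + \left(\frac{1}{3} \left(-8\right) + j\right) = 3 + \left(- \frac{8}{3} + j\right) = \frac{1}{3} + j$)
$\frac{k{\left(-6 \right)}}{-82741} = \frac{\frac{1}{3} - 6}{-82741} = \left(- \frac{17}{3}\right) \left(- \frac{1}{82741}\right) = \frac{17}{248223}$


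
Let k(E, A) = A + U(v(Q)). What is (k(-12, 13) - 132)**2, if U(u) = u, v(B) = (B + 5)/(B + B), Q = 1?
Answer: 13456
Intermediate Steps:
v(B) = (5 + B)/(2*B) (v(B) = (5 + B)/((2*B)) = (5 + B)*(1/(2*B)) = (5 + B)/(2*B))
k(E, A) = 3 + A (k(E, A) = A + (1/2)*(5 + 1)/1 = A + (1/2)*1*6 = A + 3 = 3 + A)
(k(-12, 13) - 132)**2 = ((3 + 13) - 132)**2 = (16 - 132)**2 = (-116)**2 = 13456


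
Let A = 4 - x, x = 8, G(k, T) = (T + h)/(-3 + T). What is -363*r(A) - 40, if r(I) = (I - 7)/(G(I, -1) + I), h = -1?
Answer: -8266/7 ≈ -1180.9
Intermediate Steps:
G(k, T) = (-1 + T)/(-3 + T) (G(k, T) = (T - 1)/(-3 + T) = (-1 + T)/(-3 + T))
A = -4 (A = 4 - 1*8 = 4 - 8 = -4)
r(I) = (-7 + I)/(1/2 + I) (r(I) = (I - 7)/((-1 - 1)/(-3 - 1) + I) = (-7 + I)/(-2/(-4) + I) = (-7 + I)/(-1/4*(-2) + I) = (-7 + I)/(1/2 + I))
-363*r(A) - 40 = -726*(-7 - 4)/(1 + 2*(-4)) - 40 = -726*(-11)/(1 - 8) - 40 = -726*(-11)/(-7) - 40 = -726*(-1)*(-11)/7 - 40 = -363*22/7 - 40 = -7986/7 - 40 = -8266/7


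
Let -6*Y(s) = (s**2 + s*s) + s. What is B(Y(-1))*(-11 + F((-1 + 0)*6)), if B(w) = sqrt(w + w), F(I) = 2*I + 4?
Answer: -19*I*sqrt(3)/3 ≈ -10.97*I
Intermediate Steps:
F(I) = 4 + 2*I
Y(s) = -s**2/3 - s/6 (Y(s) = -((s**2 + s*s) + s)/6 = -((s**2 + s**2) + s)/6 = -(2*s**2 + s)/6 = -(s + 2*s**2)/6 = -s**2/3 - s/6)
B(w) = sqrt(2)*sqrt(w) (B(w) = sqrt(2*w) = sqrt(2)*sqrt(w))
B(Y(-1))*(-11 + F((-1 + 0)*6)) = (sqrt(2)*sqrt(-1/6*(-1)*(1 + 2*(-1))))*(-11 + (4 + 2*((-1 + 0)*6))) = (sqrt(2)*sqrt(-1/6*(-1)*(1 - 2)))*(-11 + (4 + 2*(-1*6))) = (sqrt(2)*sqrt(-1/6*(-1)*(-1)))*(-11 + (4 + 2*(-6))) = (sqrt(2)*sqrt(-1/6))*(-11 + (4 - 12)) = (sqrt(2)*(I*sqrt(6)/6))*(-11 - 8) = (I*sqrt(3)/3)*(-19) = -19*I*sqrt(3)/3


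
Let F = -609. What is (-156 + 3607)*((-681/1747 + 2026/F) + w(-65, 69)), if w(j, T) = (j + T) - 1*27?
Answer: -483214460/5241 ≈ -92199.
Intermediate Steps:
w(j, T) = -27 + T + j (w(j, T) = (T + j) - 27 = -27 + T + j)
(-156 + 3607)*((-681/1747 + 2026/F) + w(-65, 69)) = (-156 + 3607)*((-681/1747 + 2026/(-609)) + (-27 + 69 - 65)) = 3451*((-681*1/1747 + 2026*(-1/609)) - 23) = 3451*((-681/1747 - 2026/609) - 23) = 3451*(-3954151/1063923 - 23) = 3451*(-28424380/1063923) = -483214460/5241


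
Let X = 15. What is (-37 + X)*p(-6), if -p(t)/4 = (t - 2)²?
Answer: 5632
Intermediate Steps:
p(t) = -4*(-2 + t)² (p(t) = -4*(t - 2)² = -4*(-2 + t)²)
(-37 + X)*p(-6) = (-37 + 15)*(-4*(-2 - 6)²) = -(-88)*(-8)² = -(-88)*64 = -22*(-256) = 5632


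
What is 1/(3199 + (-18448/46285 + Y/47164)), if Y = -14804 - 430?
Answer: 1091492870/3490898097549 ≈ 0.00031267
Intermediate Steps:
Y = -15234
1/(3199 + (-18448/46285 + Y/47164)) = 1/(3199 + (-18448/46285 - 15234/47164)) = 1/(3199 + (-18448*1/46285 - 15234*1/47164)) = 1/(3199 + (-18448/46285 - 7617/23582)) = 1/(3199 - 787593581/1091492870) = 1/(3490898097549/1091492870) = 1091492870/3490898097549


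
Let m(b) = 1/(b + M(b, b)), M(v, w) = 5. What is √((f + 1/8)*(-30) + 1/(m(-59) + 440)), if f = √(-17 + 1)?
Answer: √(-8462219271 - 270955238880*I)/47518 ≈ 7.626 - 7.8679*I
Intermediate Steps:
f = 4*I (f = √(-16) = 4*I ≈ 4.0*I)
m(b) = 1/(5 + b) (m(b) = 1/(b + 5) = 1/(5 + b))
√((f + 1/8)*(-30) + 1/(m(-59) + 440)) = √((4*I + 1/8)*(-30) + 1/(1/(5 - 59) + 440)) = √((4*I + ⅛)*(-30) + 1/(1/(-54) + 440)) = √((⅛ + 4*I)*(-30) + 1/(-1/54 + 440)) = √((-15/4 - 120*I) + 1/(23759/54)) = √((-15/4 - 120*I) + 54/23759) = √(-356169/95036 - 120*I)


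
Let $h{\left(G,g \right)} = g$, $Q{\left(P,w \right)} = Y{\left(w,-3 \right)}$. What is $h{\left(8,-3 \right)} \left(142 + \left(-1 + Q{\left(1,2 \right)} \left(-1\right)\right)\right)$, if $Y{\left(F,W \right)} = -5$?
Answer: $-438$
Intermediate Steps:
$Q{\left(P,w \right)} = -5$
$h{\left(8,-3 \right)} \left(142 + \left(-1 + Q{\left(1,2 \right)} \left(-1\right)\right)\right) = - 3 \left(142 - -4\right) = - 3 \left(142 + \left(-1 + 5\right)\right) = - 3 \left(142 + 4\right) = \left(-3\right) 146 = -438$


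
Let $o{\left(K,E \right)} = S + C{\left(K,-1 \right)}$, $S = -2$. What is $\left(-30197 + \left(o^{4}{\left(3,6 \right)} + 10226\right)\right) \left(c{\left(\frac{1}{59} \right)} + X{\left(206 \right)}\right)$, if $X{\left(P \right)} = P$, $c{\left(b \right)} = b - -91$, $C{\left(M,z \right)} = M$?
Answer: $- \frac{349954280}{59} \approx -5.9314 \cdot 10^{6}$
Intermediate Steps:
$o{\left(K,E \right)} = -2 + K$
$c{\left(b \right)} = 91 + b$ ($c{\left(b \right)} = b + 91 = 91 + b$)
$\left(-30197 + \left(o^{4}{\left(3,6 \right)} + 10226\right)\right) \left(c{\left(\frac{1}{59} \right)} + X{\left(206 \right)}\right) = \left(-30197 + \left(\left(-2 + 3\right)^{4} + 10226\right)\right) \left(\left(91 + \frac{1}{59}\right) + 206\right) = \left(-30197 + \left(1^{4} + 10226\right)\right) \left(\left(91 + \frac{1}{59}\right) + 206\right) = \left(-30197 + \left(1 + 10226\right)\right) \left(\frac{5370}{59} + 206\right) = \left(-30197 + 10227\right) \frac{17524}{59} = \left(-19970\right) \frac{17524}{59} = - \frac{349954280}{59}$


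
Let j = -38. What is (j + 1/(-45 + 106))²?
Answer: 5368489/3721 ≈ 1442.8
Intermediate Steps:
(j + 1/(-45 + 106))² = (-38 + 1/(-45 + 106))² = (-38 + 1/61)² = (-2317/61)² = 5368489/3721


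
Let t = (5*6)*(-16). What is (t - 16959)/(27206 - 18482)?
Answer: -5813/2908 ≈ -1.9990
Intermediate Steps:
t = -480 (t = 30*(-16) = -480)
(t - 16959)/(27206 - 18482) = (-480 - 16959)/(27206 - 18482) = -17439/8724 = -17439*1/8724 = -5813/2908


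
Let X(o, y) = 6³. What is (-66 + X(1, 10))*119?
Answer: 17850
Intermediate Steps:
X(o, y) = 216
(-66 + X(1, 10))*119 = (-66 + 216)*119 = 150*119 = 17850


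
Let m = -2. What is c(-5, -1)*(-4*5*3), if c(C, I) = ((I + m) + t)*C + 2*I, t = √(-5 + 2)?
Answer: -780 + 300*I*√3 ≈ -780.0 + 519.62*I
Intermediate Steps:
t = I*√3 (t = √(-3) = I*√3 ≈ 1.732*I)
c(C, I) = 2*I + C*(-2 + I + I*√3) (c(C, I) = ((I - 2) + I*√3)*C + 2*I = ((-2 + I) + I*√3)*C + 2*I = (-2 + I + I*√3)*C + 2*I = C*(-2 + I + I*√3) + 2*I = 2*I + C*(-2 + I + I*√3))
c(-5, -1)*(-4*5*3) = (-2*(-5) + 2*(-1) - 5*(-1) + I*(-5)*√3)*(-4*5*3) = (10 - 2 + 5 - 5*I*√3)*(-20*3) = (13 - 5*I*√3)*(-60) = -780 + 300*I*√3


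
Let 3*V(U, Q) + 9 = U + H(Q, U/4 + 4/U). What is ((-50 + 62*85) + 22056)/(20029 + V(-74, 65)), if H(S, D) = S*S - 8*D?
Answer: 3027636/2381965 ≈ 1.2711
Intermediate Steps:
H(S, D) = S**2 - 8*D
V(U, Q) = -3 - 32/(3*U) - U/3 + Q**2/3 (V(U, Q) = -3 + (U + (Q**2 - 8*(U/4 + 4/U)))/3 = -3 + (U + (Q**2 - 8*(4/U + U/4)))/3 = -3 + (U + (Q**2 + (-32/U - 2*U)))/3 = -3 + (U + (Q**2 - 32/U - 2*U))/3 = -3 + (Q**2 - U - 32/U)/3 = -3 + (-32/(3*U) - U/3 + Q**2/3) = -3 - 32/(3*U) - U/3 + Q**2/3)
((-50 + 62*85) + 22056)/(20029 + V(-74, 65)) = ((-50 + 62*85) + 22056)/(20029 + (-3 - 32/3/(-74) - 1/3*(-74) + (1/3)*65**2)) = ((-50 + 5270) + 22056)/(20029 + (-3 - 32/3*(-1/74) + 74/3 + (1/3)*4225)) = (5220 + 22056)/(20029 + (-3 + 16/111 + 74/3 + 4225/3)) = 27276/(20029 + 158746/111) = 27276/(2381965/111) = 27276*(111/2381965) = 3027636/2381965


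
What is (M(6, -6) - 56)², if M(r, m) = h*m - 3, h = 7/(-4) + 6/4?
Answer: 13225/4 ≈ 3306.3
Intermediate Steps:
h = -¼ (h = 7*(-¼) + 6*(¼) = -7/4 + 3/2 = -¼ ≈ -0.25000)
M(r, m) = -3 - m/4 (M(r, m) = -m/4 - 3 = -3 - m/4)
(M(6, -6) - 56)² = ((-3 - ¼*(-6)) - 56)² = ((-3 + 3/2) - 56)² = (-3/2 - 56)² = (-115/2)² = 13225/4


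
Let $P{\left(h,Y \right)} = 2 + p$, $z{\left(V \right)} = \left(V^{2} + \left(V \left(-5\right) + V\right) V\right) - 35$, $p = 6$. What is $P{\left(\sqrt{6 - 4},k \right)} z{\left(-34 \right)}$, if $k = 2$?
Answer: $-28024$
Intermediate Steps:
$z{\left(V \right)} = -35 - 3 V^{2}$ ($z{\left(V \right)} = \left(V^{2} + \left(- 5 V + V\right) V\right) - 35 = \left(V^{2} + - 4 V V\right) - 35 = \left(V^{2} - 4 V^{2}\right) - 35 = - 3 V^{2} - 35 = -35 - 3 V^{2}$)
$P{\left(h,Y \right)} = 8$ ($P{\left(h,Y \right)} = 2 + 6 = 8$)
$P{\left(\sqrt{6 - 4},k \right)} z{\left(-34 \right)} = 8 \left(-35 - 3 \left(-34\right)^{2}\right) = 8 \left(-35 - 3468\right) = 8 \left(-3503\right) = -28024$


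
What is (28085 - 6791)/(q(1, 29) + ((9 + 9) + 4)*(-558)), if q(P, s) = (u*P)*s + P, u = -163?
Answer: -10647/8501 ≈ -1.2524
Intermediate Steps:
q(P, s) = P - 163*P*s (q(P, s) = (-163*P)*s + P = -163*P*s + P = P - 163*P*s)
(28085 - 6791)/(q(1, 29) + ((9 + 9) + 4)*(-558)) = (28085 - 6791)/(1*(1 - 163*29) + ((9 + 9) + 4)*(-558)) = 21294/(1*(1 - 4727) + (18 + 4)*(-558)) = 21294/(1*(-4726) + 22*(-558)) = 21294/(-4726 - 12276) = 21294/(-17002) = 21294*(-1/17002) = -10647/8501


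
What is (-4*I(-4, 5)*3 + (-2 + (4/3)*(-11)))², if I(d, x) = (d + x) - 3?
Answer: 484/9 ≈ 53.778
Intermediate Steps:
I(d, x) = -3 + d + x
(-4*I(-4, 5)*3 + (-2 + (4/3)*(-11)))² = (-4*(-3 - 4 + 5)*3 + (-2 + (4/3)*(-11)))² = (-4*(-2)*3 + (-2 + (4*(⅓))*(-11)))² = (8*3 + (-2 + (4/3)*(-11)))² = (24 + (-2 - 44/3))² = (24 - 50/3)² = (22/3)² = 484/9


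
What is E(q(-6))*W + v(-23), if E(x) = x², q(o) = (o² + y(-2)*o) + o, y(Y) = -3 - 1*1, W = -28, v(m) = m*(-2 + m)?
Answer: -81073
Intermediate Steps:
y(Y) = -4 (y(Y) = -3 - 1 = -4)
q(o) = o² - 3*o (q(o) = (o² - 4*o) + o = o² - 3*o)
E(q(-6))*W + v(-23) = (-6*(-3 - 6))²*(-28) - 23*(-2 - 23) = (-6*(-9))²*(-28) - 23*(-25) = 54²*(-28) + 575 = 2916*(-28) + 575 = -81648 + 575 = -81073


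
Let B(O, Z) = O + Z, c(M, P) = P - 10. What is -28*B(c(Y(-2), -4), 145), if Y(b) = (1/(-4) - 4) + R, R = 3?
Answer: -3668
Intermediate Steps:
Y(b) = -5/4 (Y(b) = (1/(-4) - 4) + 3 = (-¼ - 4) + 3 = -17/4 + 3 = -5/4)
c(M, P) = -10 + P
-28*B(c(Y(-2), -4), 145) = -28*((-10 - 4) + 145) = -28*(-14 + 145) = -28*131 = -3668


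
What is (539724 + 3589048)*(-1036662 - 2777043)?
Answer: -15745918420260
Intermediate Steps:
(539724 + 3589048)*(-1036662 - 2777043) = 4128772*(-3813705) = -15745918420260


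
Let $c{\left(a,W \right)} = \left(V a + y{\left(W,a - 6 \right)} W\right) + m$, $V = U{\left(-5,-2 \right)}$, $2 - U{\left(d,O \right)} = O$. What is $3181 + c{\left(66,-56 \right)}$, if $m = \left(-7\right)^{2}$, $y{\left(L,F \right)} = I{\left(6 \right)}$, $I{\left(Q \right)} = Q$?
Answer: $3158$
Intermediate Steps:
$y{\left(L,F \right)} = 6$
$U{\left(d,O \right)} = 2 - O$
$m = 49$
$V = 4$ ($V = 2 - -2 = 2 + 2 = 4$)
$c{\left(a,W \right)} = 49 + 4 a + 6 W$ ($c{\left(a,W \right)} = \left(4 a + 6 W\right) + 49 = 49 + 4 a + 6 W$)
$3181 + c{\left(66,-56 \right)} = 3181 + \left(49 + 4 \cdot 66 + 6 \left(-56\right)\right) = 3181 + \left(49 + 264 - 336\right) = 3181 - 23 = 3158$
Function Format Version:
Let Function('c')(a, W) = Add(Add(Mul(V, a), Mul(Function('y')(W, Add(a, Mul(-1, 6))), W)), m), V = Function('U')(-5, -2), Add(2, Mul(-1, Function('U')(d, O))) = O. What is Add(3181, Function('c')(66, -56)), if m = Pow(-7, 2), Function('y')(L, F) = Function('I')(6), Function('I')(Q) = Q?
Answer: 3158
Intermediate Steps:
Function('y')(L, F) = 6
Function('U')(d, O) = Add(2, Mul(-1, O))
m = 49
V = 4 (V = Add(2, Mul(-1, -2)) = Add(2, 2) = 4)
Function('c')(a, W) = Add(49, Mul(4, a), Mul(6, W)) (Function('c')(a, W) = Add(Add(Mul(4, a), Mul(6, W)), 49) = Add(49, Mul(4, a), Mul(6, W)))
Add(3181, Function('c')(66, -56)) = Add(3181, Add(49, Mul(4, 66), Mul(6, -56))) = Add(3181, Add(49, 264, -336)) = Add(3181, -23) = 3158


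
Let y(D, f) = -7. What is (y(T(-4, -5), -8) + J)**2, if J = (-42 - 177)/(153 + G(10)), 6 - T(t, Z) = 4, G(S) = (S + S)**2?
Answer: 16728100/305809 ≈ 54.701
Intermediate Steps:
G(S) = 4*S**2 (G(S) = (2*S)**2 = 4*S**2)
T(t, Z) = 2 (T(t, Z) = 6 - 1*4 = 6 - 4 = 2)
J = -219/553 (J = (-42 - 177)/(153 + 4*10**2) = -219/(153 + 4*100) = -219/(153 + 400) = -219/553 ≈ -0.39602)
(y(T(-4, -5), -8) + J)**2 = (-7 - 219/553)**2 = (-4090/553)**2 = 16728100/305809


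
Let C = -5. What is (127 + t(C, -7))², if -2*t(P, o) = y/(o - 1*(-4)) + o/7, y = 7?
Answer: 148996/9 ≈ 16555.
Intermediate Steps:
t(P, o) = -7/(2*(4 + o)) - o/14 (t(P, o) = -(7/(o - 1*(-4)) + o/7)/2 = -(7/(o + 4) + o*(⅐))/2 = -(7/(4 + o) + o/7)/2 = -7/(2*(4 + o)) - o/14)
(127 + t(C, -7))² = (127 + (-49 - 1*(-7)² - 4*(-7))/(14*(4 - 7)))² = (127 + (1/14)*(-49 - 1*49 + 28)/(-3))² = (127 + (1/14)*(-⅓)*(-49 - 49 + 28))² = (127 + (1/14)*(-⅓)*(-70))² = (127 + 5/3)² = (386/3)² = 148996/9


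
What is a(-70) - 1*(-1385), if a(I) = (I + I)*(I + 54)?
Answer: 3625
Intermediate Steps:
a(I) = 2*I*(54 + I) (a(I) = (2*I)*(54 + I) = 2*I*(54 + I))
a(-70) - 1*(-1385) = 2*(-70)*(54 - 70) - 1*(-1385) = 2*(-70)*(-16) + 1385 = 2240 + 1385 = 3625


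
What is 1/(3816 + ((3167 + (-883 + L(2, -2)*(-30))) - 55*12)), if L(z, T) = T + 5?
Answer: 1/5350 ≈ 0.00018692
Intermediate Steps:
L(z, T) = 5 + T
1/(3816 + ((3167 + (-883 + L(2, -2)*(-30))) - 55*12)) = 1/(3816 + ((3167 + (-883 + (5 - 2)*(-30))) - 55*12)) = 1/(3816 + ((3167 + (-883 + 3*(-30))) - 660)) = 1/(3816 + ((3167 + (-883 - 90)) - 660)) = 1/(3816 + ((3167 - 973) - 660)) = 1/(3816 + (2194 - 660)) = 1/(3816 + 1534) = 1/5350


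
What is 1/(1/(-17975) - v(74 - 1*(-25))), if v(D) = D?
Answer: -17975/1779526 ≈ -0.010101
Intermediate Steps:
1/(1/(-17975) - v(74 - 1*(-25))) = 1/(1/(-17975) - (74 - 1*(-25))) = 1/(-1/17975 - (74 + 25)) = 1/(-1/17975 - 1*99) = 1/(-1/17975 - 99) = 1/(-1779526/17975) = -17975/1779526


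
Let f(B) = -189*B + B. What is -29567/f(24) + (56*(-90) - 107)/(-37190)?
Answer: 561409997/83900640 ≈ 6.6914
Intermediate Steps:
f(B) = -188*B
-29567/f(24) + (56*(-90) - 107)/(-37190) = -29567/((-188*24)) + (56*(-90) - 107)/(-37190) = -29567/(-4512) + (-5040 - 107)*(-1/37190) = -29567*(-1/4512) - 5147*(-1/37190) = 29567/4512 + 5147/37190 = 561409997/83900640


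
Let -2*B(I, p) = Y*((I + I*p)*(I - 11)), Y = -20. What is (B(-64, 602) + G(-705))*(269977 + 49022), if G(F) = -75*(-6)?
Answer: 9233250605550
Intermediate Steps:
G(F) = 450
B(I, p) = 10*(-11 + I)*(I + I*p) (B(I, p) = -(-10)*(I + I*p)*(I - 11) = -(-10)*(I + I*p)*(-11 + I) = -(-10)*(-11 + I)*(I + I*p) = 10*(-11 + I)*(I + I*p))
(B(-64, 602) + G(-705))*(269977 + 49022) = (10*(-64)*(-11 - 64 - 11*602 - 64*602) + 450)*(269977 + 49022) = (10*(-64)*(-11 - 64 - 6622 - 38528) + 450)*318999 = (10*(-64)*(-45225) + 450)*318999 = (28944000 + 450)*318999 = 28944450*318999 = 9233250605550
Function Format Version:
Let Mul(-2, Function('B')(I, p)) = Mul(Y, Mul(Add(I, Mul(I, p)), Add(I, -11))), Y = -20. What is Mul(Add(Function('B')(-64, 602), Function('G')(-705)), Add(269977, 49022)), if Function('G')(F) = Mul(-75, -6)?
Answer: 9233250605550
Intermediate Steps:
Function('G')(F) = 450
Function('B')(I, p) = Mul(10, Add(-11, I), Add(I, Mul(I, p))) (Function('B')(I, p) = Mul(Rational(-1, 2), Mul(-20, Mul(Add(I, Mul(I, p)), Add(I, -11)))) = Mul(Rational(-1, 2), Mul(-20, Mul(Add(I, Mul(I, p)), Add(-11, I)))) = Mul(Rational(-1, 2), Mul(-20, Mul(Add(-11, I), Add(I, Mul(I, p))))) = Mul(Rational(-1, 2), Mul(-20, Add(-11, I), Add(I, Mul(I, p)))) = Mul(10, Add(-11, I), Add(I, Mul(I, p))))
Mul(Add(Function('B')(-64, 602), Function('G')(-705)), Add(269977, 49022)) = Mul(Add(Mul(10, -64, Add(-11, -64, Mul(-11, 602), Mul(-64, 602))), 450), Add(269977, 49022)) = Mul(Add(Mul(10, -64, Add(-11, -64, -6622, -38528)), 450), 318999) = Mul(Add(Mul(10, -64, -45225), 450), 318999) = Mul(Add(28944000, 450), 318999) = Mul(28944450, 318999) = 9233250605550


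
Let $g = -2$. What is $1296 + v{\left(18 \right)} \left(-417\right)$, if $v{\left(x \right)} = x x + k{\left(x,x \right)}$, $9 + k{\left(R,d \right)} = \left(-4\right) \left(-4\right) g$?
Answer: $-116715$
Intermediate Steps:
$k{\left(R,d \right)} = -41$ ($k{\left(R,d \right)} = -9 + \left(-4\right) \left(-4\right) \left(-2\right) = -9 + 16 \left(-2\right) = -9 - 32 = -41$)
$v{\left(x \right)} = -41 + x^{2}$ ($v{\left(x \right)} = x x - 41 = x^{2} - 41 = -41 + x^{2}$)
$1296 + v{\left(18 \right)} \left(-417\right) = 1296 + \left(-41 + 18^{2}\right) \left(-417\right) = 1296 + \left(-41 + 324\right) \left(-417\right) = 1296 + 283 \left(-417\right) = 1296 - 118011 = -116715$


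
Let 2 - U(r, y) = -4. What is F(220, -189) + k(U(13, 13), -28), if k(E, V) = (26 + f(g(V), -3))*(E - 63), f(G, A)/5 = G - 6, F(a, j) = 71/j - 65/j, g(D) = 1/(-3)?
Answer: 20347/63 ≈ 322.97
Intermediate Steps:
U(r, y) = 6 (U(r, y) = 2 - 1*(-4) = 2 + 4 = 6)
g(D) = -⅓
F(a, j) = 6/j
f(G, A) = -30 + 5*G (f(G, A) = 5*(G - 6) = 5*(-6 + G) = -30 + 5*G)
k(E, V) = 357 - 17*E/3 (k(E, V) = (26 + (-30 + 5*(-⅓)))*(E - 63) = (26 + (-30 - 5/3))*(-63 + E) = (26 - 95/3)*(-63 + E) = -17*(-63 + E)/3 = 357 - 17*E/3)
F(220, -189) + k(U(13, 13), -28) = 6/(-189) + (357 - 17/3*6) = 6*(-1/189) + (357 - 34) = -2/63 + 323 = 20347/63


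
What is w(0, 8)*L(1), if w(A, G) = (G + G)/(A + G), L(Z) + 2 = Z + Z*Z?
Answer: 0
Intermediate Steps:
L(Z) = -2 + Z + Z**2 (L(Z) = -2 + (Z + Z*Z) = -2 + (Z + Z**2) = -2 + Z + Z**2)
w(A, G) = 2*G/(A + G) (w(A, G) = (2*G)/(A + G) = 2*G/(A + G))
w(0, 8)*L(1) = (2*8/(0 + 8))*(-2 + 1 + 1**2) = (2*8/8)*(-2 + 1 + 1) = (2*8*(1/8))*0 = 2*0 = 0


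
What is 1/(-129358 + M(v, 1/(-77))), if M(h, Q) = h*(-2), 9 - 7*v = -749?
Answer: -7/907022 ≈ -7.7176e-6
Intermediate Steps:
v = 758/7 (v = 9/7 - 1/7*(-749) = 9/7 + 107 = 758/7 ≈ 108.29)
M(h, Q) = -2*h
1/(-129358 + M(v, 1/(-77))) = 1/(-129358 - 2*758/7) = 1/(-129358 - 1516/7) = 1/(-907022/7) = -7/907022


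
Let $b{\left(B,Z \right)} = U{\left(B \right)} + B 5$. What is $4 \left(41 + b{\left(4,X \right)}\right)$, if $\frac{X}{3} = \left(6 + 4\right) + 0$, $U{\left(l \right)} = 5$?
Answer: $264$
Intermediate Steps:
$X = 30$ ($X = 3 \left(\left(6 + 4\right) + 0\right) = 3 \left(10 + 0\right) = 3 \cdot 10 = 30$)
$b{\left(B,Z \right)} = 5 + 5 B$ ($b{\left(B,Z \right)} = 5 + B 5 = 5 + 5 B$)
$4 \left(41 + b{\left(4,X \right)}\right) = 4 \left(41 + \left(5 + 5 \cdot 4\right)\right) = 4 \left(41 + \left(5 + 20\right)\right) = 4 \left(41 + 25\right) = 4 \cdot 66 = 264$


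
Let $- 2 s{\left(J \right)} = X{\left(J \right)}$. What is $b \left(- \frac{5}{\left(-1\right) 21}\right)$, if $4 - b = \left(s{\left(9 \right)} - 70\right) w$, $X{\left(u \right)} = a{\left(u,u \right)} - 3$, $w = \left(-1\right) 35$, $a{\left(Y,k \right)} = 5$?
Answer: $- \frac{4135}{7} \approx -590.71$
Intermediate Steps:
$w = -35$
$X{\left(u \right)} = 2$ ($X{\left(u \right)} = 5 - 3 = 2$)
$s{\left(J \right)} = -1$ ($s{\left(J \right)} = \left(- \frac{1}{2}\right) 2 = -1$)
$b = -2481$ ($b = 4 - \left(-1 - 70\right) \left(-35\right) = 4 - \left(-71\right) \left(-35\right) = 4 - 2485 = -2481$)
$b \left(- \frac{5}{\left(-1\right) 21}\right) = - 2481 \left(- \frac{5}{\left(-1\right) 21}\right) = - 2481 \left(- \frac{5}{-21}\right) = - 2481 \left(\left(-5\right) \left(- \frac{1}{21}\right)\right) = \left(-2481\right) \frac{5}{21} = - \frac{4135}{7}$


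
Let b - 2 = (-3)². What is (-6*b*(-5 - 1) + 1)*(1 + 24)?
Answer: 9925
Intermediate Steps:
b = 11 (b = 2 + (-3)² = 2 + 9 = 11)
(-6*b*(-5 - 1) + 1)*(1 + 24) = (-66*(-5 - 1) + 1)*(1 + 24) = (-66*(-6) + 1)*25 = (-6*(-66) + 1)*25 = (396 + 1)*25 = 397*25 = 9925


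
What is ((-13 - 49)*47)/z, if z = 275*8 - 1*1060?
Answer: -1457/570 ≈ -2.5561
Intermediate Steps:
z = 1140 (z = 2200 - 1060 = 1140)
((-13 - 49)*47)/z = ((-13 - 49)*47)/1140 = -62*47*(1/1140) = -2914*1/1140 = -1457/570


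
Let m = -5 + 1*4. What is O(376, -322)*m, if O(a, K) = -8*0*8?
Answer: 0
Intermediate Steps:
O(a, K) = 0 (O(a, K) = 0*8 = 0)
m = -1 (m = -5 + 4 = -1)
O(376, -322)*m = 0*(-1) = 0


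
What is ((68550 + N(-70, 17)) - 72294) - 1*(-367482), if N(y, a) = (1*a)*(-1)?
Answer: 363721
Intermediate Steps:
N(y, a) = -a (N(y, a) = a*(-1) = -a)
((68550 + N(-70, 17)) - 72294) - 1*(-367482) = ((68550 - 1*17) - 72294) - 1*(-367482) = ((68550 - 17) - 72294) + 367482 = (68533 - 72294) + 367482 = -3761 + 367482 = 363721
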